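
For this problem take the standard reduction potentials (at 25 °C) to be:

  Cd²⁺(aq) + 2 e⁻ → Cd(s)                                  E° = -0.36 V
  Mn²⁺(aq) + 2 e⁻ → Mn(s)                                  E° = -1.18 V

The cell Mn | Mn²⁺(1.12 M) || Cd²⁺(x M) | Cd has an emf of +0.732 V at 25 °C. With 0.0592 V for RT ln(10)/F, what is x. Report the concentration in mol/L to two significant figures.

Cd²⁺/Cd is the cathode, Mn²⁺/Mn the anode: E°cell = +0.82 V, n = 2.
Overall reaction: Cd²⁺(aq) + Mn(s) → Cd(s) + Mn²⁺(aq); Q = [Mn²⁺]^1/[Cd²⁺]^1.
From E = E° − (0.0592/n) log Q: log Q = (E° − E)·n/0.0592 = (+0.82 − (+0.732))·2/0.0592 = 2.9730.
So 1·log[Cd²⁺] = 1·log(1.12) − log Q = 0.0492 − (2.9730) = -2.9238; [Cd²⁺] = 10^(-2.9238) ≈ 0.0012 M.

0.0012 M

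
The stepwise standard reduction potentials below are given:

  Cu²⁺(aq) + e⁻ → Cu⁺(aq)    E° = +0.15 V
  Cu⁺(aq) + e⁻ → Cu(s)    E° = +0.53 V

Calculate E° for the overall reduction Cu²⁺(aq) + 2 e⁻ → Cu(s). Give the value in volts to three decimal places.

+0.340 V

Standard free energies of sequential steps add: ΔG°₃ = ΔG°₁ + ΔG°₂, so n₃E°₃ = n₁E°₁ + n₂E°₂.
E°₃ = (1×+0.15 + 1×+0.53) / 2 = (+0.680) / 2 = +0.340 V.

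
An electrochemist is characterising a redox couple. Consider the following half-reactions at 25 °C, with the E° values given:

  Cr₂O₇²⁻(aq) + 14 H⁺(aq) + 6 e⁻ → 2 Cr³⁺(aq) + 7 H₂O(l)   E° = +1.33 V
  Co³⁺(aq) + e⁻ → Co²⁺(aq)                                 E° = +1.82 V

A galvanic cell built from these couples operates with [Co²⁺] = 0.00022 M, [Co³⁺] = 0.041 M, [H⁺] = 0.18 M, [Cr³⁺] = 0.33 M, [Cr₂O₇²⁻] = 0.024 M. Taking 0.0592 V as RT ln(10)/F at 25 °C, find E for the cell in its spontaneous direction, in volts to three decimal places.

Co³⁺/Co²⁺ is the cathode (higher E°), Cr₂O₇²⁻/Cr³⁺ the anode: E°cell = +1.82 − (+1.33) = +0.49 V, n = 6.
Overall: 6 Co³⁺(aq) + 2 Cr³⁺(aq) + 7 H₂O(l) → 6 Co²⁺(aq) + Cr₂O₇²⁻(aq) + 14 H⁺(aq)
Q = [Co²⁺]^6·[Cr₂O₇²⁻]·[H⁺]^14 / ([Co³⁺]^6·[Cr³⁺]^2); log Q = -24.705.
E = E° − (0.0592/n) log Q = +0.49 − (0.0592/6)(-24.705) = +0.734 V.

+0.734 V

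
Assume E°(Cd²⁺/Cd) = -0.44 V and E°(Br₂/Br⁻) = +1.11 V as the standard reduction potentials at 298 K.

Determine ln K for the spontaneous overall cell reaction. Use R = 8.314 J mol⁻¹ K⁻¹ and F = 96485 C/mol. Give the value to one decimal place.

Cathode: Br₂/Br⁻; anode: Cd²⁺/Cd. E°cell = (+1.11) − (-0.44) = +1.55 V, with n = 2.
ΔG° = −nFE° = −RT ln K, so ln K = nFE°/(RT) = (2)(96485)(+1.55) / ((8.314)(298)) = 120.724.

120.7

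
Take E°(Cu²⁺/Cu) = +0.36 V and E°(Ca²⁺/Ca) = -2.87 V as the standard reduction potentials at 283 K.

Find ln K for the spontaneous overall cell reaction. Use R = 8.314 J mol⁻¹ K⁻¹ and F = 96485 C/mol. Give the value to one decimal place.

Cathode: Cu²⁺/Cu; anode: Ca²⁺/Ca. E°cell = (+0.36) − (-2.87) = +3.23 V, with n = 2.
ΔG° = −nFE° = −RT ln K, so ln K = nFE°/(RT) = (2)(96485)(+3.23) / ((8.314)(283)) = 264.908.

264.9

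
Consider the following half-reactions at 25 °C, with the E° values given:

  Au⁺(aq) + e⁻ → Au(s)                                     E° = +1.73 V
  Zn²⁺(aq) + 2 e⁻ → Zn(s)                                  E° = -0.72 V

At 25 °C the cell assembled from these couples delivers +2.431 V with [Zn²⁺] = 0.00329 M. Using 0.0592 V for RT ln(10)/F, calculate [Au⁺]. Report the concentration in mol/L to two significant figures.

Au⁺/Au is the cathode, Zn²⁺/Zn the anode: E°cell = +2.45 V, n = 2.
Overall reaction: 2 Au⁺(aq) + Zn(s) → 2 Au(s) + Zn²⁺(aq); Q = [Zn²⁺]^1/[Au⁺]^2.
From E = E° − (0.0592/n) log Q: log Q = (E° − E)·n/0.0592 = (+2.45 − (+2.431))·2/0.0592 = 0.6419.
So 2·log[Au⁺] = 1·log(0.00329) − log Q = -2.4828 − (0.6419) = -3.1247; log[Au⁺] = -3.1247 / 2 = -1.5623; [Au⁺] = 10^(-1.5623) ≈ 0.027 M.

0.027 M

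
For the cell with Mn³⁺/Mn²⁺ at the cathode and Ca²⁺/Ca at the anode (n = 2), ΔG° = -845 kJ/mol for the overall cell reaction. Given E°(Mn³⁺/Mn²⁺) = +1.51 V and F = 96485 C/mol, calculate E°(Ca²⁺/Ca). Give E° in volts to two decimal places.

E°cell = −ΔG°/(nF) = −(-845×10³)/((2)(96485)) = +4.379 V.
Since Mn³⁺/Mn²⁺ is the cathode and Ca²⁺/Ca the anode, E°cell = E°(Mn³⁺/Mn²⁺) − E°(Ca²⁺/Ca).
So E°(Ca²⁺/Ca) = E°(Mn³⁺/Mn²⁺) − E°cell = (+1.51) − (+4.379) = -2.87 V.

-2.87 V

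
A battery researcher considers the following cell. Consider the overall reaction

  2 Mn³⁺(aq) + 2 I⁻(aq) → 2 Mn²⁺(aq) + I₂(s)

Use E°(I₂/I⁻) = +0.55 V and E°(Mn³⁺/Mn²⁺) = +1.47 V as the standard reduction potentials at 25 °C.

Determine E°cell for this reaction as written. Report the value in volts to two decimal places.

+0.92 V

The Mn³⁺/Mn²⁺ couple has the higher reduction potential, so it is the cathode; I₂/I⁻ is oxidised at the anode.
E°cell = E°(cathode) − E°(anode) = (+1.47) − (+0.55) = +0.92 V.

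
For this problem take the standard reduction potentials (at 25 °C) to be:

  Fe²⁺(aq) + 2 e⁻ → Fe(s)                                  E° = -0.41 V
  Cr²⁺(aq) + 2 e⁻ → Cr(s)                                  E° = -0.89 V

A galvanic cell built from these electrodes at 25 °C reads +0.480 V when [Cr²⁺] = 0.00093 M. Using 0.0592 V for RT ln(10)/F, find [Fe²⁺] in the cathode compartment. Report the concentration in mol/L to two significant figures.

0.00093 M

Fe²⁺/Fe is the cathode, Cr²⁺/Cr the anode: E°cell = +0.48 V, n = 2.
Overall reaction: Fe²⁺(aq) + Cr(s) → Fe(s) + Cr²⁺(aq); Q = [Cr²⁺]^1/[Fe²⁺]^1.
From E = E° − (0.0592/n) log Q: log Q = (E° − E)·n/0.0592 = (+0.48 − (+0.480))·2/0.0592 = 0.0000.
So 1·log[Fe²⁺] = 1·log(0.00093) − log Q = -3.0315 − (0.0000) = -3.0315; [Fe²⁺] = 10^(-3.0315) ≈ 0.00093 M.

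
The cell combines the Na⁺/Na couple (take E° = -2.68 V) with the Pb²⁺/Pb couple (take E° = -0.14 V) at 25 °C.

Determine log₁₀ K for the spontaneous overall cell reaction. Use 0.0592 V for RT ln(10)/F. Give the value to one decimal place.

Cathode: Pb²⁺/Pb; anode: Na⁺/Na. E°cell = +2.54 V, n = 2.
log K = nE°cell / 0.0592 = (2)(+2.54) / 0.0592 = 85.8.

85.8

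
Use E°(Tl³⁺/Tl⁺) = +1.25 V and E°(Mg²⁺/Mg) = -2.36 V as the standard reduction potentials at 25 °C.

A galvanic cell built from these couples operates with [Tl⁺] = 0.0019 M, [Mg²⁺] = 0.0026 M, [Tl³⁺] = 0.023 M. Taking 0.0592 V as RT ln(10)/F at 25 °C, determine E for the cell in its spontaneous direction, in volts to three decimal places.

Tl³⁺/Tl⁺ is the cathode (higher E°), Mg²⁺/Mg the anode: E°cell = +1.25 − (-2.36) = +3.61 V, n = 2.
Overall: Tl³⁺(aq) + Mg(s) → Tl⁺(aq) + Mg²⁺(aq)
Q = [Tl⁺]·[Mg²⁺] / ([Tl³⁺]); log Q = -3.668.
E = E° − (0.0592/n) log Q = +3.61 − (0.0592/2)(-3.668) = +3.719 V.

+3.719 V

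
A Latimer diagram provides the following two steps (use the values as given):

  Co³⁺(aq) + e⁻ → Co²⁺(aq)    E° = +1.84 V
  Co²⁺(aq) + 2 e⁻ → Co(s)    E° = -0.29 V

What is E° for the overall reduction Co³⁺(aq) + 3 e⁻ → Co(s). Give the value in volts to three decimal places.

+0.420 V

Since ΔG° = −nFE° is additive over sequential reductions, n₃E°₃ = n₁E°₁ + n₂E°₂.
E°₃ = (1×+1.84 + 2×-0.29) / 3 = (+1.260) / 3 = +0.420 V.
Simply averaging or adding the two E° values would be wrong; the electron-weighted sum is required.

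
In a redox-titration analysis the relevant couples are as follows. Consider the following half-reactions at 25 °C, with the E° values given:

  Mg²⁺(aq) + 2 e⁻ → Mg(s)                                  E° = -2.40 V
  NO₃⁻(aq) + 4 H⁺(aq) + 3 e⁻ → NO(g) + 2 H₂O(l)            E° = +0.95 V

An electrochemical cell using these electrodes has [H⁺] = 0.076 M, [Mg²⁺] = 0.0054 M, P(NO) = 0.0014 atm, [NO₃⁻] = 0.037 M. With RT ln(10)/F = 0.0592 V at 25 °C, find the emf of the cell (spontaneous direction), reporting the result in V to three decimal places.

+3.357 V

NO₃⁻/NO is the cathode (higher E°), Mg²⁺/Mg the anode: E°cell = +0.95 − (-2.40) = +3.35 V, n = 6.
Overall: 2 NO₃⁻(aq) + 8 H⁺(aq) + 3 Mg(s) → 2 NO(g) + 4 H₂O(l) + 3 Mg²⁺(aq)
Q = P(NO)^2·[Mg²⁺]^3 / ([NO₃⁻]^2·[H⁺]^8); log Q = -0.693.
E = E° − (0.0592/n) log Q = +3.35 − (0.0592/6)(-0.693) = +3.357 V.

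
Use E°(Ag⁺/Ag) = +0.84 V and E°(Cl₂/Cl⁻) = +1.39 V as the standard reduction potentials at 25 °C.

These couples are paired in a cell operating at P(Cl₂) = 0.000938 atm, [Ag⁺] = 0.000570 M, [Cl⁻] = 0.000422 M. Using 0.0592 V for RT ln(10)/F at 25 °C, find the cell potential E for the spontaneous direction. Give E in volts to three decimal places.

+0.852 V

Cl₂/Cl⁻ is the cathode (higher E°), Ag⁺/Ag the anode: E°cell = +1.39 − (+0.84) = +0.55 V, n = 2.
Overall: Cl₂(g) + 2 Ag(s) → 2 Cl⁻(aq) + 2 Ag⁺(aq)
Q = [Cl⁻]^2·[Ag⁺]^2 / (P(Cl₂)); log Q = -10.210.
E = E° − (0.0592/n) log Q = +0.55 − (0.0592/2)(-10.210) = +0.852 V.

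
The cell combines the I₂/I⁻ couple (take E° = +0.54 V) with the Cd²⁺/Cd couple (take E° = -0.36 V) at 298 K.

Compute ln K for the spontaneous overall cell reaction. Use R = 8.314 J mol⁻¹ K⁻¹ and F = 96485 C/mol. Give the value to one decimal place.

Cathode: I₂/I⁻; anode: Cd²⁺/Cd. E°cell = (+0.54) − (-0.36) = +0.90 V, with n = 2.
ΔG° = −nFE° = −RT ln K, so ln K = nFE°/(RT) = (2)(96485)(+0.90) / ((8.314)(298)) = 70.098.

70.1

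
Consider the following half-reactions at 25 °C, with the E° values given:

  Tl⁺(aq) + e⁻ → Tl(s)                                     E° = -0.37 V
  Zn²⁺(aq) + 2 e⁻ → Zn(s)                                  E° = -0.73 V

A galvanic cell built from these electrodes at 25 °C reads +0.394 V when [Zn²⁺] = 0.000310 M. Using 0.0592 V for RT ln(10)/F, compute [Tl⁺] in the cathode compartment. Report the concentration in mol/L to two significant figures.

Tl⁺/Tl is the cathode, Zn²⁺/Zn the anode: E°cell = +0.36 V, n = 2.
Overall reaction: 2 Tl⁺(aq) + Zn(s) → 2 Tl(s) + Zn²⁺(aq); Q = [Zn²⁺]^1/[Tl⁺]^2.
From E = E° − (0.0592/n) log Q: log Q = (E° − E)·n/0.0592 = (+0.36 − (+0.394))·2/0.0592 = -1.1486.
So 2·log[Tl⁺] = 1·log(0.00031) − log Q = -3.5086 − (-1.1486) = -2.3600; log[Tl⁺] = -2.3600 / 2 = -1.1800; [Tl⁺] = 10^(-1.1800) ≈ 0.066 M.

0.066 M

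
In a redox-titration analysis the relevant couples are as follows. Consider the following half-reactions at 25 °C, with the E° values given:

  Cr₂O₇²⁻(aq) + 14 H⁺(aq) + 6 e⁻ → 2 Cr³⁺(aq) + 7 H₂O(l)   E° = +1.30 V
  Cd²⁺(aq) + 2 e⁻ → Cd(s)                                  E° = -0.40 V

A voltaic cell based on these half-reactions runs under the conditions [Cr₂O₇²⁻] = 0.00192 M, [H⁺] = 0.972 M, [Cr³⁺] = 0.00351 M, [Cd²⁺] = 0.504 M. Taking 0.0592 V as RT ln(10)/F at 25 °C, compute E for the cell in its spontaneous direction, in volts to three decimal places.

Cr₂O₇²⁻/Cr³⁺ is the cathode (higher E°), Cd²⁺/Cd the anode: E°cell = +1.30 − (-0.40) = +1.70 V, n = 6.
Overall: Cr₂O₇²⁻(aq) + 14 H⁺(aq) + 3 Cd(s) → 2 Cr³⁺(aq) + 7 H₂O(l) + 3 Cd²⁺(aq)
Q = [Cr³⁺]^2·[Cd²⁺]^3 / ([Cr₂O₇²⁻]·[H⁺]^14); log Q = -2.913.
E = E° − (0.0592/n) log Q = +1.70 − (0.0592/6)(-2.913) = +1.729 V.

+1.729 V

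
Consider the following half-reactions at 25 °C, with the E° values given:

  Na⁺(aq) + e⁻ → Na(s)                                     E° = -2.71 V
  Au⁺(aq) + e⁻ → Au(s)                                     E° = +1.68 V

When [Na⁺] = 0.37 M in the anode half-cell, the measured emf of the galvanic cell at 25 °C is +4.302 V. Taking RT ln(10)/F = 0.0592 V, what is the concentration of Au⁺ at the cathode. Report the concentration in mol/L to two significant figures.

Au⁺/Au is the cathode, Na⁺/Na the anode: E°cell = +4.39 V, n = 1.
Overall reaction: Au⁺(aq) + Na(s) → Au(s) + Na⁺(aq); Q = [Na⁺]^1/[Au⁺]^1.
From E = E° − (0.0592/n) log Q: log Q = (E° − E)·n/0.0592 = (+4.39 − (+4.302))·1/0.0592 = 1.4865.
So 1·log[Au⁺] = 1·log(0.37) − log Q = -0.4318 − (1.4865) = -1.9183; [Au⁺] = 10^(-1.9183) ≈ 0.012 M.

0.012 M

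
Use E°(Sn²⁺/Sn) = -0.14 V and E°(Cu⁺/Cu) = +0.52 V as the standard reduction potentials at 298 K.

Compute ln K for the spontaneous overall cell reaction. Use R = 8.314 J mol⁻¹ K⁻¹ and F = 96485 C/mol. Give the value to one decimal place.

Cathode: Cu⁺/Cu; anode: Sn²⁺/Sn. E°cell = (+0.52) − (-0.14) = +0.66 V, with n = 2.
ΔG° = −nFE° = −RT ln K, so ln K = nFE°/(RT) = (2)(96485)(+0.66) / ((8.314)(298)) = 51.405.

51.4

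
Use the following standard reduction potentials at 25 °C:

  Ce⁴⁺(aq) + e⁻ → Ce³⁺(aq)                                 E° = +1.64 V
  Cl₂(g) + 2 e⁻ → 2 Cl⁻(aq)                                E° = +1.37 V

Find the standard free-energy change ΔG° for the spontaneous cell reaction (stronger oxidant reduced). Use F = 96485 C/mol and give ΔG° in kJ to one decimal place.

Ce⁴⁺/Ce³⁺ (E° = +1.64 V) is the cathode; Cl₂/Cl⁻ (E° = +1.37 V) is the anode, so E°cell = +0.27 V.
Balancing electrons gives n = 2 (lcm of 1 and 2).
ΔG° = −nFE° = −(2)(96485)(+0.27) = -52,102 J = -52.1 kJ.

-52.1 kJ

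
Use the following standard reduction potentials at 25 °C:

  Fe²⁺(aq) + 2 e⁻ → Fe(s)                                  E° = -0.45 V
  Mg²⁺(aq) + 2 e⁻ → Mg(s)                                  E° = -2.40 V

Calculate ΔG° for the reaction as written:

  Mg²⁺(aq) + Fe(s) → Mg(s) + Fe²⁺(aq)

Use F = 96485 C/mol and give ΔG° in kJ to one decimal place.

+376.3 kJ

As written, Mg²⁺/Mg is reduced (cathode) and Fe²⁺/Fe is oxidised (anode), so E°cell = (-2.40) − (-0.45) = -1.95 V.
Balancing electrons gives n = 2.
ΔG° = −nFE° = −(2)(96485)(-1.95) = 376,292 J = +376.3 kJ.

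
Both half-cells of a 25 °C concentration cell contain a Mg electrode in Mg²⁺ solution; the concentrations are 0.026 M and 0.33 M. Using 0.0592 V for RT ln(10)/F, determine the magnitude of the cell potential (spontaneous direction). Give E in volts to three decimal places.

For a concentration cell E°cell = 0. The 0.33 M side is the cathode (reduction is favoured where [Mg²⁺] is higher).
With n = 2, E = −(0.0592/2) log([Mg²⁺]ₐₙ/[Mg²⁺]꜀ₐₜ) = −(0.0592/2) log(0.026/0.33) = −(0.0592/2)(-1.104) = +0.033 V.

+0.033 V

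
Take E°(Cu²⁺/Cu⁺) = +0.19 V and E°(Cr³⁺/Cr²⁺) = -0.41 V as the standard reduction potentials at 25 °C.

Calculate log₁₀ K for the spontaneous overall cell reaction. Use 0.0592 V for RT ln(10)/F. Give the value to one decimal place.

Cathode: Cu²⁺/Cu⁺; anode: Cr³⁺/Cr²⁺. E°cell = +0.60 V, n = 1.
log K = nE°cell / 0.0592 = (1)(+0.60) / 0.0592 = 10.1.

10.1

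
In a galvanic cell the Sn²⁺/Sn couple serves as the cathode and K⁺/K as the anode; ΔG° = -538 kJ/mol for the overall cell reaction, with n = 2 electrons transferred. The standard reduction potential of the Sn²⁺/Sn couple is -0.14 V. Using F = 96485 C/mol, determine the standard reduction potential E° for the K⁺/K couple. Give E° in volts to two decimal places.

E°cell = −ΔG°/(nF) = −(-538×10³)/((2)(96485)) = +2.788 V.
Since Sn²⁺/Sn is the cathode and K⁺/K the anode, E°cell = E°(Sn²⁺/Sn) − E°(K⁺/K).
So E°(K⁺/K) = E°(Sn²⁺/Sn) − E°cell = (-0.14) − (+2.788) = -2.93 V.

-2.93 V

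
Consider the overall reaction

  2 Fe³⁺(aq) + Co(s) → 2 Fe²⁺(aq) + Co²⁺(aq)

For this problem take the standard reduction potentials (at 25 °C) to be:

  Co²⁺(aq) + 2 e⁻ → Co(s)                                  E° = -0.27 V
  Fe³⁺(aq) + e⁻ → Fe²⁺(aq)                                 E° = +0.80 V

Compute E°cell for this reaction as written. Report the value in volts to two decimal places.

The Fe³⁺/Fe²⁺ couple has the higher reduction potential, so it is the cathode; Co²⁺/Co is oxidised at the anode.
E°cell = E°(cathode) − E°(anode) = (+0.80) − (-0.27) = +1.07 V.
Since E°cell > 0, the reaction is spontaneous under standard conditions.

+1.07 V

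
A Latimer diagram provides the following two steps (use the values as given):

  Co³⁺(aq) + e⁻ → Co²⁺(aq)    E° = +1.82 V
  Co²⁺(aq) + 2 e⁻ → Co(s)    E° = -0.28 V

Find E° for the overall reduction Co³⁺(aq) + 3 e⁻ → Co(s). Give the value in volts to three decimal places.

+0.420 V

Standard free energies of sequential steps add: ΔG°₃ = ΔG°₁ + ΔG°₂, so n₃E°₃ = n₁E°₁ + n₂E°₂.
E°₃ = (1×+1.82 + 2×-0.28) / 3 = (+1.260) / 3 = +0.420 V.
Simply averaging or adding the two E° values would be wrong; the electron-weighted sum is required.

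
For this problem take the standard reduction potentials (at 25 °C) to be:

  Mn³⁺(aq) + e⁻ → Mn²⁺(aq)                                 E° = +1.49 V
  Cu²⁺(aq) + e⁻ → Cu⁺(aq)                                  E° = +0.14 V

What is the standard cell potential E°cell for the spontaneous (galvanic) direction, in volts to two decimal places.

+1.35 V

The Mn³⁺/Mn²⁺ couple has the higher reduction potential, so it is the cathode; Cu²⁺/Cu⁺ is oxidised at the anode.
E°cell = E°(cathode) − E°(anode) = (+1.49) − (+0.14) = +1.35 V.
Since E°cell > 0, the reaction is spontaneous under standard conditions.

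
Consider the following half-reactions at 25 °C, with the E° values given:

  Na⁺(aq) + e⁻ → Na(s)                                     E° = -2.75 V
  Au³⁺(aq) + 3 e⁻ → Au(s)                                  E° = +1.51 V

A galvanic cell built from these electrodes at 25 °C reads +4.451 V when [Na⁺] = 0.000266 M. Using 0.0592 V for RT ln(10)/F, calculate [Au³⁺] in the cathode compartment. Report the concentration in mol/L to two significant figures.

Au³⁺/Au is the cathode, Na⁺/Na the anode: E°cell = +4.26 V, n = 3.
Overall reaction: Au³⁺(aq) + 3 Na(s) → Au(s) + 3 Na⁺(aq); Q = [Na⁺]^3/[Au³⁺]^1.
From E = E° − (0.0592/n) log Q: log Q = (E° − E)·n/0.0592 = (+4.26 − (+4.451))·3/0.0592 = -9.6791.
So 1·log[Au³⁺] = 3·log(0.000266) − log Q = -10.7254 − (-9.6791) = -1.0463; [Au³⁺] = 10^(-1.0463) ≈ 0.090 M.

0.090 M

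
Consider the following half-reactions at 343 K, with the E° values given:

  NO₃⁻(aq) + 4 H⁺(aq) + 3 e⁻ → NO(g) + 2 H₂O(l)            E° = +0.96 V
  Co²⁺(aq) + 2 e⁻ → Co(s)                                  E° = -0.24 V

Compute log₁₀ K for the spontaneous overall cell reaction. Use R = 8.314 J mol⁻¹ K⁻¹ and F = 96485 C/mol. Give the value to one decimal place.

Cathode: NO₃⁻/NO; anode: Co²⁺/Co. E°cell = (+0.96) − (-0.24) = +1.20 V, with n = 6.
ΔG° = −nFE° = −RT ln K, so ln K = nFE°/(RT) = (6)(96485)(+1.20) / ((8.314)(343)) = 243.606.
log₁₀ K = 243.606 / ln 10 = 105.8.

105.8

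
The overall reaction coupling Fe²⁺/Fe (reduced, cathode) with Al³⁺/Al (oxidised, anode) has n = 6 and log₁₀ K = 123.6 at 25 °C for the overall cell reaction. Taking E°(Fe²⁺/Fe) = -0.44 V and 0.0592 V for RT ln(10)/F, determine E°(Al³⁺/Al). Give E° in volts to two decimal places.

-1.66 V

E°cell = (0.0592/n)·log K = (0.0592/6)(123.6) = +1.220 V.
Since Fe²⁺/Fe is the cathode and Al³⁺/Al the anode, E°cell = E°(Fe²⁺/Fe) − E°(Al³⁺/Al).
So E°(Al³⁺/Al) = E°(Fe²⁺/Fe) − E°cell = (-0.44) − (+1.220) = -1.66 V.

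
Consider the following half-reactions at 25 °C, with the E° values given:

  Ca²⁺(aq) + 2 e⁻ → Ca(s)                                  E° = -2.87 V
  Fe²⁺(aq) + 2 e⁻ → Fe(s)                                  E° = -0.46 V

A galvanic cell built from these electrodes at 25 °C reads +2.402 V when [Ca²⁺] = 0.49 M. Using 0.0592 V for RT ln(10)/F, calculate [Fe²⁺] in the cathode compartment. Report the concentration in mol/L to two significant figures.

0.26 M

Fe²⁺/Fe is the cathode, Ca²⁺/Ca the anode: E°cell = +2.41 V, n = 2.
Overall reaction: Fe²⁺(aq) + Ca(s) → Fe(s) + Ca²⁺(aq); Q = [Ca²⁺]^1/[Fe²⁺]^1.
From E = E° − (0.0592/n) log Q: log Q = (E° − E)·n/0.0592 = (+2.41 − (+2.402))·2/0.0592 = 0.2703.
So 1·log[Fe²⁺] = 1·log(0.49) − log Q = -0.3098 − (0.2703) = -0.5801; [Fe²⁺] = 10^(-0.5801) ≈ 0.26 M.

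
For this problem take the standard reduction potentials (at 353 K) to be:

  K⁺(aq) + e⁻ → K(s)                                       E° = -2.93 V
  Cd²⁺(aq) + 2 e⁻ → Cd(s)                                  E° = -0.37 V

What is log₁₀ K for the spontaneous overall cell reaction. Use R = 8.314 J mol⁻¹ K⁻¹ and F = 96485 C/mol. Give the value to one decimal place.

Cathode: Cd²⁺/Cd; anode: K⁺/K. E°cell = (-0.37) − (-2.93) = +2.56 V, with n = 2.
ΔG° = −nFE° = −RT ln K, so ln K = nFE°/(RT) = (2)(96485)(+2.56) / ((8.314)(353)) = 168.324.
log₁₀ K = 168.324 / ln 10 = 73.1.

73.1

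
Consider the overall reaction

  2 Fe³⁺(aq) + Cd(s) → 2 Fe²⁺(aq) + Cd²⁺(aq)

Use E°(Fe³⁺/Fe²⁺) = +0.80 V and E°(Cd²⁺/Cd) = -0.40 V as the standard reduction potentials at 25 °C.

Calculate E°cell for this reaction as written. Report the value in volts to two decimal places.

The Fe³⁺/Fe²⁺ couple has the higher reduction potential, so it is the cathode; Cd²⁺/Cd is oxidised at the anode.
E°cell = E°(cathode) − E°(anode) = (+0.80) − (-0.40) = +1.20 V.
Since E°cell > 0, the reaction is spontaneous under standard conditions.

+1.20 V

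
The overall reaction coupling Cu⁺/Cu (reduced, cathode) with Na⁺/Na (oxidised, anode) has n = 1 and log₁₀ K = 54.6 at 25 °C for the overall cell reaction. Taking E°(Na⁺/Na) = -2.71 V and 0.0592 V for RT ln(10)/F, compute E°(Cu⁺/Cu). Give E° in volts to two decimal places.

E°cell = (0.0592/n)·log K = (0.0592/1)(54.6) = +3.232 V.
Since Cu⁺/Cu is the cathode and Na⁺/Na the anode, E°cell = E°(Cu⁺/Cu) − E°(Na⁺/Na).
So E°(Cu⁺/Cu) = E°cell + E°(Na⁺/Na) = +3.232 + (-2.71) = +0.52 V.

+0.52 V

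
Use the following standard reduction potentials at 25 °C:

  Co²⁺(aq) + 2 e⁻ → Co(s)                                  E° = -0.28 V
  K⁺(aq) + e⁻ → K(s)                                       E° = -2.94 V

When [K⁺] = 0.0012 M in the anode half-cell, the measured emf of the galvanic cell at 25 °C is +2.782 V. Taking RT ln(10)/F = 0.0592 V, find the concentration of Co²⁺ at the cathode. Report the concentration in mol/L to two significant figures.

Co²⁺/Co is the cathode, K⁺/K the anode: E°cell = +2.66 V, n = 2.
Overall reaction: Co²⁺(aq) + 2 K(s) → Co(s) + 2 K⁺(aq); Q = [K⁺]^2/[Co²⁺]^1.
From E = E° − (0.0592/n) log Q: log Q = (E° − E)·n/0.0592 = (+2.66 − (+2.782))·2/0.0592 = -4.1216.
So 1·log[Co²⁺] = 2·log(0.0012) − log Q = -5.8416 − (-4.1216) = -1.7200; [Co²⁺] = 10^(-1.7200) ≈ 0.019 M.

0.019 M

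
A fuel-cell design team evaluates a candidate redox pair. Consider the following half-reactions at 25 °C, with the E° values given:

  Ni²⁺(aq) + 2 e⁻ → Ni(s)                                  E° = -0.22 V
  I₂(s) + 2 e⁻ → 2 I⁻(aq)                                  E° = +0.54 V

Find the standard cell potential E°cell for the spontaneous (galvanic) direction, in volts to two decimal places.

The I₂/I⁻ couple has the higher reduction potential, so it is the cathode; Ni²⁺/Ni is oxidised at the anode.
E°cell = E°(cathode) − E°(anode) = (+0.54) − (-0.22) = +0.76 V.

+0.76 V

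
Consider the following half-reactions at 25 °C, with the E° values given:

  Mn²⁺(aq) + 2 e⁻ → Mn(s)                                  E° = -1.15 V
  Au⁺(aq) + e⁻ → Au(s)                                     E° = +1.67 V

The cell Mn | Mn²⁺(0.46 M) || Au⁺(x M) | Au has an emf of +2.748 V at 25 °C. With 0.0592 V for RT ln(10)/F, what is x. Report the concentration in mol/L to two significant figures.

0.041 M

Au⁺/Au is the cathode, Mn²⁺/Mn the anode: E°cell = +2.82 V, n = 2.
Overall reaction: 2 Au⁺(aq) + Mn(s) → 2 Au(s) + Mn²⁺(aq); Q = [Mn²⁺]^1/[Au⁺]^2.
From E = E° − (0.0592/n) log Q: log Q = (E° − E)·n/0.0592 = (+2.82 − (+2.748))·2/0.0592 = 2.4324.
So 2·log[Au⁺] = 1·log(0.46) − log Q = -0.3372 − (2.4324) = -2.7696; log[Au⁺] = -2.7696 / 2 = -1.3848; [Au⁺] = 10^(-1.3848) ≈ 0.041 M.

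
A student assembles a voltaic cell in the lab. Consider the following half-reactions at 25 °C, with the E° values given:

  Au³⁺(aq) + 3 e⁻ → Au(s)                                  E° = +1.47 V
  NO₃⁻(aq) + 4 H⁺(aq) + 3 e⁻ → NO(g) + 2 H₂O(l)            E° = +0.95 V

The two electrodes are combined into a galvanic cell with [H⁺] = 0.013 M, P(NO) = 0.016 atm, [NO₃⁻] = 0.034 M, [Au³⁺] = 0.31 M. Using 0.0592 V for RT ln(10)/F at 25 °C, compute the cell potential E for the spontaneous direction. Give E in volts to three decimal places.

+0.652 V

Au³⁺/Au is the cathode (higher E°), NO₃⁻/NO the anode: E°cell = +1.47 − (+0.95) = +0.52 V, n = 3.
Overall: Au³⁺(aq) + NO(g) + 2 H₂O(l) → Au(s) + NO₃⁻(aq) + 4 H⁺(aq)
Q = [NO₃⁻]·[H⁺]^4 / ([Au³⁺]·P(NO)); log Q = -6.708.
E = E° − (0.0592/n) log Q = +0.52 − (0.0592/3)(-6.708) = +0.652 V.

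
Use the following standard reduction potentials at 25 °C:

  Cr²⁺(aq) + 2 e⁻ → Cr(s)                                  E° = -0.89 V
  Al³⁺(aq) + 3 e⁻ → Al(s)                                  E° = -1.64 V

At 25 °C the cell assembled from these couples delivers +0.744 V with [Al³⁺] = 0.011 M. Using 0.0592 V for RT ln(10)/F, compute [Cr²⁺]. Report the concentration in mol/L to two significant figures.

0.031 M

Cr²⁺/Cr is the cathode, Al³⁺/Al the anode: E°cell = +0.75 V, n = 6.
Overall reaction: 3 Cr²⁺(aq) + 2 Al(s) → 3 Cr(s) + 2 Al³⁺(aq); Q = [Al³⁺]^2/[Cr²⁺]^3.
From E = E° − (0.0592/n) log Q: log Q = (E° − E)·n/0.0592 = (+0.75 − (+0.744))·6/0.0592 = 0.6081.
So 3·log[Cr²⁺] = 2·log(0.011) − log Q = -3.9172 − (0.6081) = -4.5253; log[Cr²⁺] = -4.5253 / 3 = -1.5084; [Cr²⁺] = 10^(-1.5084) ≈ 0.031 M.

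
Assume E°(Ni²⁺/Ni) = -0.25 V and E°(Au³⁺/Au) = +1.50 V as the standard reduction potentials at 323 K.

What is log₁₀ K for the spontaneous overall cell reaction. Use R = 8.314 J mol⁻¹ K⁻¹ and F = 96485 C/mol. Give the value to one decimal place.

Cathode: Au³⁺/Au; anode: Ni²⁺/Ni. E°cell = (+1.50) − (-0.25) = +1.75 V, with n = 6.
ΔG° = −nFE° = −RT ln K, so ln K = nFE°/(RT) = (6)(96485)(+1.75) / ((8.314)(323)) = 377.256.
log₁₀ K = 377.256 / ln 10 = 163.8.

163.8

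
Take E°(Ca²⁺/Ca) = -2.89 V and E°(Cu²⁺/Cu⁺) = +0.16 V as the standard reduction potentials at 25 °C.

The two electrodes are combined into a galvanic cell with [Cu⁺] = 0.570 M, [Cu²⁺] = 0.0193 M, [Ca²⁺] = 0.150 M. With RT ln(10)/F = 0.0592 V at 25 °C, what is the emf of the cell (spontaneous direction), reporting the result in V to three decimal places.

+2.987 V

Cu²⁺/Cu⁺ is the cathode (higher E°), Ca²⁺/Ca the anode: E°cell = +0.16 − (-2.89) = +3.05 V, n = 2.
Overall: 2 Cu²⁺(aq) + Ca(s) → 2 Cu⁺(aq) + Ca²⁺(aq)
Q = [Cu⁺]^2·[Ca²⁺] / ([Cu²⁺]^2); log Q = 2.117.
E = E° − (0.0592/n) log Q = +3.05 − (0.0592/2)(2.117) = +2.987 V.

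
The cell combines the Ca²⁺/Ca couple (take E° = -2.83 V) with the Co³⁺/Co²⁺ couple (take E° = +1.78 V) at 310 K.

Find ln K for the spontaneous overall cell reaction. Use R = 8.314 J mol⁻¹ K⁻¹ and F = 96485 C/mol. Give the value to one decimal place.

345.2

Cathode: Co³⁺/Co²⁺; anode: Ca²⁺/Ca. E°cell = (+1.78) − (-2.83) = +4.61 V, with n = 2.
ΔG° = −nFE° = −RT ln K, so ln K = nFE°/(RT) = (2)(96485)(+4.61) / ((8.314)(310)) = 345.159.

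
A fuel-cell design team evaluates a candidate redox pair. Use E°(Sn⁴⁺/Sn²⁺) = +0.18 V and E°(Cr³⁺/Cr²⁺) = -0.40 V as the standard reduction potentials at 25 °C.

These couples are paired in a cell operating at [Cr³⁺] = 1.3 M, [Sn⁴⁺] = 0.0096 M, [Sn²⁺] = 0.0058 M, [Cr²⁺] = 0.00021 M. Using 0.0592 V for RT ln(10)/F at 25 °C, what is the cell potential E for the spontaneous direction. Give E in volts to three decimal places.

+0.362 V

Sn⁴⁺/Sn²⁺ is the cathode (higher E°), Cr³⁺/Cr²⁺ the anode: E°cell = +0.18 − (-0.40) = +0.58 V, n = 2.
Overall: Sn⁴⁺(aq) + 2 Cr²⁺(aq) → Sn²⁺(aq) + 2 Cr³⁺(aq)
Q = [Sn²⁺]·[Cr³⁺]^2 / ([Sn⁴⁺]·[Cr²⁺]^2); log Q = 7.365.
E = E° − (0.0592/n) log Q = +0.58 − (0.0592/2)(7.365) = +0.362 V.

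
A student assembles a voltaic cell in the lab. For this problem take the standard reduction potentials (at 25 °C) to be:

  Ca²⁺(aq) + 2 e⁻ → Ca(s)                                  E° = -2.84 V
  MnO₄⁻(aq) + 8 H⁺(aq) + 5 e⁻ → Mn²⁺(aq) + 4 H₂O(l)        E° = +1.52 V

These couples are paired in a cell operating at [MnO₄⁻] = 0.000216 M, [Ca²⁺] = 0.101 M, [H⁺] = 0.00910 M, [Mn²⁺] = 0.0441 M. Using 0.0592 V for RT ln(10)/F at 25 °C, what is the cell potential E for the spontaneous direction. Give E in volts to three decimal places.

+4.169 V

MnO₄⁻/Mn²⁺ is the cathode (higher E°), Ca²⁺/Ca the anode: E°cell = +1.52 − (-2.84) = +4.36 V, n = 10.
Overall: 2 MnO₄⁻(aq) + 16 H⁺(aq) + 5 Ca(s) → 2 Mn²⁺(aq) + 8 H₂O(l) + 5 Ca²⁺(aq)
Q = [Mn²⁺]^2·[Ca²⁺]^5 / ([MnO₄⁻]^2·[H⁺]^16); log Q = 32.297.
E = E° − (0.0592/n) log Q = +4.36 − (0.0592/10)(32.297) = +4.169 V.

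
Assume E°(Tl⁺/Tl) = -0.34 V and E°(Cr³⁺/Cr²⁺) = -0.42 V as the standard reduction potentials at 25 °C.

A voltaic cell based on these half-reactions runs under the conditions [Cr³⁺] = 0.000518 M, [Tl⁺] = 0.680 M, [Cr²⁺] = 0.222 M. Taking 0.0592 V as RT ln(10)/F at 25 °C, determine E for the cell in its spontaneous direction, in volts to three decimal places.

Tl⁺/Tl is the cathode (higher E°), Cr³⁺/Cr²⁺ the anode: E°cell = -0.34 − (-0.42) = +0.08 V, n = 1.
Overall: Tl⁺(aq) + Cr²⁺(aq) → Tl(s) + Cr³⁺(aq)
Q = [Cr³⁺] / ([Tl⁺]·[Cr²⁺]); log Q = -2.465.
E = E° − (0.0592/n) log Q = +0.08 − (0.0592/1)(-2.465) = +0.226 V.

+0.226 V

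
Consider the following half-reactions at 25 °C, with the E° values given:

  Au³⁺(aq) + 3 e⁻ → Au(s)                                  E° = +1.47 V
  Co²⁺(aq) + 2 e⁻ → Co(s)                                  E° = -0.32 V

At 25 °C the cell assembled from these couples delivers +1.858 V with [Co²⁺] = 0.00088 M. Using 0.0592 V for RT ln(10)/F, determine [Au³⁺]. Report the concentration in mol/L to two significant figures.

0.073 M

Au³⁺/Au is the cathode, Co²⁺/Co the anode: E°cell = +1.79 V, n = 6.
Overall reaction: 2 Au³⁺(aq) + 3 Co(s) → 2 Au(s) + 3 Co²⁺(aq); Q = [Co²⁺]^3/[Au³⁺]^2.
From E = E° − (0.0592/n) log Q: log Q = (E° − E)·n/0.0592 = (+1.79 − (+1.858))·6/0.0592 = -6.8919.
So 2·log[Au³⁺] = 3·log(0.00088) − log Q = -9.1666 − (-6.8919) = -2.2747; log[Au³⁺] = -2.2747 / 2 = -1.1374; [Au³⁺] = 10^(-1.1374) ≈ 0.073 M.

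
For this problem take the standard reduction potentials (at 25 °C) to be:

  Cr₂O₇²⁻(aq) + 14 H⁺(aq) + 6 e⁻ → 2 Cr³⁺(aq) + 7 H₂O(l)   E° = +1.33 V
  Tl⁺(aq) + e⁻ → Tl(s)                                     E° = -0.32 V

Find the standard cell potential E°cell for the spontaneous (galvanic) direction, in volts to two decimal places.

+1.65 V

The Cr₂O₇²⁻/Cr³⁺ couple has the higher reduction potential, so it is the cathode; Tl⁺/Tl is oxidised at the anode.
E°cell = E°(cathode) − E°(anode) = (+1.33) − (-0.32) = +1.65 V.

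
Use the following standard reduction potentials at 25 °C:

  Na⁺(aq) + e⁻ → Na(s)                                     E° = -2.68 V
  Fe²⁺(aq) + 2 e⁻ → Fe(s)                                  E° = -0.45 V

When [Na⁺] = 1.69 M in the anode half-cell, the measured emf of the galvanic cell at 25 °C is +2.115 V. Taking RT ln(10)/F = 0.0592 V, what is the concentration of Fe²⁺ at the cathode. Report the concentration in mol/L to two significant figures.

0.00037 M

Fe²⁺/Fe is the cathode, Na⁺/Na the anode: E°cell = +2.23 V, n = 2.
Overall reaction: Fe²⁺(aq) + 2 Na(s) → Fe(s) + 2 Na⁺(aq); Q = [Na⁺]^2/[Fe²⁺]^1.
From E = E° − (0.0592/n) log Q: log Q = (E° − E)·n/0.0592 = (+2.23 − (+2.115))·2/0.0592 = 3.8851.
So 1·log[Fe²⁺] = 2·log(1.69) − log Q = 0.4558 − (3.8851) = -3.4293; [Fe²⁺] = 10^(-3.4293) ≈ 0.00037 M.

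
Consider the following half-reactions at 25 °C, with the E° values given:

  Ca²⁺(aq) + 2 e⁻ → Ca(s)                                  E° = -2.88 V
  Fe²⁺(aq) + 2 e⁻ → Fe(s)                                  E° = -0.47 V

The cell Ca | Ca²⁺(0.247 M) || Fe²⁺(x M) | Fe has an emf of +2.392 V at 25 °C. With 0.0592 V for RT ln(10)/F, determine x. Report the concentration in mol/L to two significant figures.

0.061 M

Fe²⁺/Fe is the cathode, Ca²⁺/Ca the anode: E°cell = +2.41 V, n = 2.
Overall reaction: Fe²⁺(aq) + Ca(s) → Fe(s) + Ca²⁺(aq); Q = [Ca²⁺]^1/[Fe²⁺]^1.
From E = E° − (0.0592/n) log Q: log Q = (E° − E)·n/0.0592 = (+2.41 − (+2.392))·2/0.0592 = 0.6081.
So 1·log[Fe²⁺] = 1·log(0.247) − log Q = -0.6073 − (0.6081) = -1.2154; [Fe²⁺] = 10^(-1.2154) ≈ 0.061 M.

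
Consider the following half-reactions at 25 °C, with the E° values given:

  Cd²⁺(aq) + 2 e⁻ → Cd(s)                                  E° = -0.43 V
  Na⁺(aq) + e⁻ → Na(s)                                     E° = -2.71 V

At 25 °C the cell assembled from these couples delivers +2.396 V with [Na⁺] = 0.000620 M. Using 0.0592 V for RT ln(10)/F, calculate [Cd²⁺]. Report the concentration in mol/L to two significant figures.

Cd²⁺/Cd is the cathode, Na⁺/Na the anode: E°cell = +2.28 V, n = 2.
Overall reaction: Cd²⁺(aq) + 2 Na(s) → Cd(s) + 2 Na⁺(aq); Q = [Na⁺]^2/[Cd²⁺]^1.
From E = E° − (0.0592/n) log Q: log Q = (E° − E)·n/0.0592 = (+2.28 − (+2.396))·2/0.0592 = -3.9189.
So 1·log[Cd²⁺] = 2·log(0.00062) − log Q = -6.4152 − (-3.9189) = -2.4963; [Cd²⁺] = 10^(-2.4963) ≈ 0.0032 M.

0.0032 M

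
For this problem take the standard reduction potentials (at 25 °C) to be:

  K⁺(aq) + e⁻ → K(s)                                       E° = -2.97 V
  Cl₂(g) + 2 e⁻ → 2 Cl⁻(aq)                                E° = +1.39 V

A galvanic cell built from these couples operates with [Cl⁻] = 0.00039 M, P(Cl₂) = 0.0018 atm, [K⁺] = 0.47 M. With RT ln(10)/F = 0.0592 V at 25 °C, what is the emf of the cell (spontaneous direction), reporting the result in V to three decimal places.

+4.500 V

Cl₂/Cl⁻ is the cathode (higher E°), K⁺/K the anode: E°cell = +1.39 − (-2.97) = +4.36 V, n = 2.
Overall: Cl₂(g) + 2 K(s) → 2 Cl⁻(aq) + 2 K⁺(aq)
Q = [Cl⁻]^2·[K⁺]^2 / (P(Cl₂)); log Q = -4.729.
E = E° − (0.0592/n) log Q = +4.36 − (0.0592/2)(-4.729) = +4.500 V.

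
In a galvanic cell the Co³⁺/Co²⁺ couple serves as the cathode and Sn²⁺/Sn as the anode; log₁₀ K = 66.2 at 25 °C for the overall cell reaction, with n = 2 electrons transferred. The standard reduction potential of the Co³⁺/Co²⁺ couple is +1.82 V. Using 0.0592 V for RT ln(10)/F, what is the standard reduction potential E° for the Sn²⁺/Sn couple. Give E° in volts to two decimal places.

E°cell = (0.0592/n)·log K = (0.0592/2)(66.2) = +1.960 V.
Since Co³⁺/Co²⁺ is the cathode and Sn²⁺/Sn the anode, E°cell = E°(Co³⁺/Co²⁺) − E°(Sn²⁺/Sn).
So E°(Sn²⁺/Sn) = E°(Co³⁺/Co²⁺) − E°cell = (+1.82) − (+1.960) = -0.14 V.

-0.14 V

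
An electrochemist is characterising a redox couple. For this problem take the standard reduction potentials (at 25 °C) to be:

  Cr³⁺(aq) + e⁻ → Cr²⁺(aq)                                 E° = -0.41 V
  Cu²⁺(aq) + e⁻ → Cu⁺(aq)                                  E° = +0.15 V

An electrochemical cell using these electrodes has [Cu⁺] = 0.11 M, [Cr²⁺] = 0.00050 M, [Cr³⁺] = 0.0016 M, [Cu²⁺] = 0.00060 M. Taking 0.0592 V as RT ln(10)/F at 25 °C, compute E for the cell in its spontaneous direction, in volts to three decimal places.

Cu²⁺/Cu⁺ is the cathode (higher E°), Cr³⁺/Cr²⁺ the anode: E°cell = +0.15 − (-0.41) = +0.56 V, n = 1.
Overall: Cu²⁺(aq) + Cr²⁺(aq) → Cu⁺(aq) + Cr³⁺(aq)
Q = [Cu⁺]·[Cr³⁺] / ([Cu²⁺]·[Cr²⁺]); log Q = 2.768.
E = E° − (0.0592/n) log Q = +0.56 − (0.0592/1)(2.768) = +0.396 V.

+0.396 V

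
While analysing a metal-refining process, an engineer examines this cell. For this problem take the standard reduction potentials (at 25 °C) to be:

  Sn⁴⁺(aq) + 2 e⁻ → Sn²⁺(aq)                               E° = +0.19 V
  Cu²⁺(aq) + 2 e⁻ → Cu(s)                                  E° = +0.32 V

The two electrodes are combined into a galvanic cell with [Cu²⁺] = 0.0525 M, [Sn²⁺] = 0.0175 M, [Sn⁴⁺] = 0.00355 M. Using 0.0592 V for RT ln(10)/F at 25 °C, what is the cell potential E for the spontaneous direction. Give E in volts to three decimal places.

+0.113 V

Cu²⁺/Cu is the cathode (higher E°), Sn⁴⁺/Sn²⁺ the anode: E°cell = +0.32 − (+0.19) = +0.13 V, n = 2.
Overall: Cu²⁺(aq) + Sn²⁺(aq) → Cu(s) + Sn⁴⁺(aq)
Q = [Sn⁴⁺] / ([Cu²⁺]·[Sn²⁺]); log Q = 0.587.
E = E° − (0.0592/n) log Q = +0.13 − (0.0592/2)(0.587) = +0.113 V.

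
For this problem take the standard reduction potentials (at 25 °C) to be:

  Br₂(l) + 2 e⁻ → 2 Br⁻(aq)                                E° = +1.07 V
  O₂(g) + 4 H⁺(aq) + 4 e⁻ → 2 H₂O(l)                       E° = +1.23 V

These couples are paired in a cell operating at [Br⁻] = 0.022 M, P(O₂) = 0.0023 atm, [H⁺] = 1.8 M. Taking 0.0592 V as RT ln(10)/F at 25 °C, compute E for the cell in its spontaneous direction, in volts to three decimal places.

+0.038 V

O₂/H₂O is the cathode (higher E°), Br₂/Br⁻ the anode: E°cell = +1.23 − (+1.07) = +0.16 V, n = 4.
Overall: O₂(g) + 4 H⁺(aq) + 4 Br⁻(aq) → 2 H₂O(l) + 2 Br₂(l)
Q = 1 / (P(O₂)·[H⁺]^4·[Br⁻]^4); log Q = 8.247.
E = E° − (0.0592/n) log Q = +0.16 − (0.0592/4)(8.247) = +0.038 V.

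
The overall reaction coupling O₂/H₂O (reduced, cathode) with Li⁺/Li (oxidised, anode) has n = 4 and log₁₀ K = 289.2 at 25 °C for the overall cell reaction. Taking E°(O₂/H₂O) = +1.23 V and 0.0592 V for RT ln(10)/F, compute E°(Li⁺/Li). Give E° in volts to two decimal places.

-3.05 V

E°cell = (0.0592/n)·log K = (0.0592/4)(289.2) = +4.280 V.
Since O₂/H₂O is the cathode and Li⁺/Li the anode, E°cell = E°(O₂/H₂O) − E°(Li⁺/Li).
So E°(Li⁺/Li) = E°(O₂/H₂O) − E°cell = (+1.23) − (+4.280) = -3.05 V.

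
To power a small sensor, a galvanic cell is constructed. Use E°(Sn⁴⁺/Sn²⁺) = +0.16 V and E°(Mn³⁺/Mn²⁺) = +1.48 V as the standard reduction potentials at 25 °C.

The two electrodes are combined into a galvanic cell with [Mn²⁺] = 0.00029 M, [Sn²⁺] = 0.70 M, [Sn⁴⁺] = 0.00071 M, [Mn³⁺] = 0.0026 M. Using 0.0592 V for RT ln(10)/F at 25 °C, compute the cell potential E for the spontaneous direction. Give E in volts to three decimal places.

+1.465 V

Mn³⁺/Mn²⁺ is the cathode (higher E°), Sn⁴⁺/Sn²⁺ the anode: E°cell = +1.48 − (+0.16) = +1.32 V, n = 2.
Overall: 2 Mn³⁺(aq) + Sn²⁺(aq) → 2 Mn²⁺(aq) + Sn⁴⁺(aq)
Q = [Mn²⁺]^2·[Sn⁴⁺] / ([Mn³⁺]^2·[Sn²⁺]); log Q = -4.899.
E = E° − (0.0592/n) log Q = +1.32 − (0.0592/2)(-4.899) = +1.465 V.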